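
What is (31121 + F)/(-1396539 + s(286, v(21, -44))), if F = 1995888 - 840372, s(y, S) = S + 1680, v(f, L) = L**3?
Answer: -1186637/1480043 ≈ -0.80176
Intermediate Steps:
s(y, S) = 1680 + S
F = 1155516
(31121 + F)/(-1396539 + s(286, v(21, -44))) = (31121 + 1155516)/(-1396539 + (1680 + (-44)**3)) = 1186637/(-1396539 + (1680 - 85184)) = 1186637/(-1396539 - 83504) = 1186637/(-1480043) = 1186637*(-1/1480043) = -1186637/1480043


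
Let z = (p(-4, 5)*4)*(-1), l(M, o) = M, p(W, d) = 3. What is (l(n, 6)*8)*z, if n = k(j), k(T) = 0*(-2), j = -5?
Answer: 0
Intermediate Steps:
k(T) = 0
n = 0
z = -12 (z = (3*4)*(-1) = 12*(-1) = -12)
(l(n, 6)*8)*z = (0*8)*(-12) = 0*(-12) = 0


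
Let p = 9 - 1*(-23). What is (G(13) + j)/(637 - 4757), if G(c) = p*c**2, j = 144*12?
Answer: -892/515 ≈ -1.7320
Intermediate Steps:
j = 1728
p = 32 (p = 9 + 23 = 32)
G(c) = 32*c**2
(G(13) + j)/(637 - 4757) = (32*13**2 + 1728)/(637 - 4757) = (32*169 + 1728)/(-4120) = (5408 + 1728)*(-1/4120) = 7136*(-1/4120) = -892/515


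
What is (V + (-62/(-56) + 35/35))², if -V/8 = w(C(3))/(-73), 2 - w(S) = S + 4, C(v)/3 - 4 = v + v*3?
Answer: 47513449/4177936 ≈ 11.372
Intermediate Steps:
C(v) = 12 + 12*v (C(v) = 12 + 3*(v + v*3) = 12 + 3*(v + 3*v) = 12 + 3*(4*v) = 12 + 12*v)
w(S) = -2 - S (w(S) = 2 - (S + 4) = 2 - (4 + S) = 2 + (-4 - S) = -2 - S)
V = -400/73 (V = -8*(-2 - (12 + 12*3))/(-73) = -8*(-2 - (12 + 36))*(-1)/73 = -8*(-2 - 1*48)*(-1)/73 = -8*(-2 - 48)*(-1)/73 = -(-400)*(-1)/73 = -8*50/73 = -400/73 ≈ -5.4795)
(V + (-62/(-56) + 35/35))² = (-400/73 + (-62/(-56) + 35/35))² = (-400/73 + (-62*(-1/56) + 35*(1/35)))² = (-400/73 + (31/28 + 1))² = (-400/73 + 59/28)² = (-6893/2044)² = 47513449/4177936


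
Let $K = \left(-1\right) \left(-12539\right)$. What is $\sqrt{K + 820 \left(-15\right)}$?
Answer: $\sqrt{239} \approx 15.46$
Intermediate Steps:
$K = 12539$
$\sqrt{K + 820 \left(-15\right)} = \sqrt{12539 + 820 \left(-15\right)} = \sqrt{12539 - 12300} = \sqrt{239}$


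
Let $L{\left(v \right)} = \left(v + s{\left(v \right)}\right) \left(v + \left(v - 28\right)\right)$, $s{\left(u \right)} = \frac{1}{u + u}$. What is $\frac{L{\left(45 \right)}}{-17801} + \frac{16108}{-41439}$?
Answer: $- \frac{6035727973}{11064834585} \approx -0.54549$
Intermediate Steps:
$s{\left(u \right)} = \frac{1}{2 u}$
$L{\left(v \right)} = \left(-28 + 2 v\right) \left(v + \frac{1}{2 v}\right)$ ($L{\left(v \right)} = \left(v + \frac{1}{2 v}\right) \left(v + \left(v - 28\right)\right) = \left(v + \frac{1}{2 v}\right) \left(v + \left(-28 + v\right)\right) = \left(v + \frac{1}{2 v}\right) \left(-28 + 2 v\right) = \left(-28 + 2 v\right) \left(v + \frac{1}{2 v}\right)$)
$\frac{L{\left(45 \right)}}{-17801} + \frac{16108}{-41439} = \frac{1 - 1260 - \frac{14}{45} + 2 \cdot 45^{2}}{-17801} + \frac{16108}{-41439} = \left(1 - 1260 - \frac{14}{45} + 2 \cdot 2025\right) \left(- \frac{1}{17801}\right) + 16108 \left(- \frac{1}{41439}\right) = \left(1 - 1260 - \frac{14}{45} + 4050\right) \left(- \frac{1}{17801}\right) - \frac{16108}{41439} = \frac{125581}{45} \left(- \frac{1}{17801}\right) - \frac{16108}{41439} = - \frac{125581}{801045} - \frac{16108}{41439} = - \frac{6035727973}{11064834585}$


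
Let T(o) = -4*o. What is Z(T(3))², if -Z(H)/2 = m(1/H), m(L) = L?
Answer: 1/36 ≈ 0.027778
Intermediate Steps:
Z(H) = -2/H
Z(T(3))² = (-2/((-4*3)))² = (-2/(-12))² = (-2*(-1/12))² = (⅙)² = 1/36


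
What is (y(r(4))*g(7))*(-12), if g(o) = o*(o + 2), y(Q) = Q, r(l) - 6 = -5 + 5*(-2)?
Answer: 6804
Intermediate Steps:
r(l) = -9 (r(l) = 6 + (-5 + 5*(-2)) = 6 + (-5 - 10) = 6 - 15 = -9)
g(o) = o*(2 + o)
(y(r(4))*g(7))*(-12) = -63*(2 + 7)*(-12) = -63*9*(-12) = -9*63*(-12) = -567*(-12) = 6804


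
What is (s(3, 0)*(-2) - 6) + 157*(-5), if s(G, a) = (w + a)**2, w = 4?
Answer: -823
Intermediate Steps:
s(G, a) = (4 + a)**2
(s(3, 0)*(-2) - 6) + 157*(-5) = ((4 + 0)**2*(-2) - 6) + 157*(-5) = (4**2*(-2) - 6) - 785 = (16*(-2) - 6) - 785 = (-32 - 6) - 785 = -38 - 785 = -823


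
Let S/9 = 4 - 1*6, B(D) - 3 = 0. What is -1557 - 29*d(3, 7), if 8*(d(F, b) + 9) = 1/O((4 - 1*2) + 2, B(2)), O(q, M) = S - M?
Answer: -217699/168 ≈ -1295.8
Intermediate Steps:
B(D) = 3 (B(D) = 3 + 0 = 3)
S = -18 (S = 9*(4 - 1*6) = 9*(4 - 6) = 9*(-2) = -18)
O(q, M) = -18 - M
d(F, b) = -1513/168 (d(F, b) = -9 + 1/(8*(-18 - 1*3)) = -9 + 1/(8*(-18 - 3)) = -9 + (⅛)/(-21) = -9 + (⅛)*(-1/21) = -9 - 1/168 = -1513/168)
-1557 - 29*d(3, 7) = -1557 - 29*(-1513/168) = -1557 + 43877/168 = -217699/168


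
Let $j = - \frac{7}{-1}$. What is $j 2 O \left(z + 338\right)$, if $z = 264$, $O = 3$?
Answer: $25284$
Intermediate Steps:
$j = 7$ ($j = \left(-7\right) \left(-1\right) = 7$)
$j 2 O \left(z + 338\right) = 7 \cdot 2 \cdot 3 \left(264 + 338\right) = 14 \cdot 3 \cdot 602 = 42 \cdot 602 = 25284$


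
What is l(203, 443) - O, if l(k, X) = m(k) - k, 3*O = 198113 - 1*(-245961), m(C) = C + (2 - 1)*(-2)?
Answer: -444080/3 ≈ -1.4803e+5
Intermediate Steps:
m(C) = -2 + C (m(C) = C + 1*(-2) = C - 2 = -2 + C)
O = 444074/3 (O = (198113 - 1*(-245961))/3 = (198113 + 245961)/3 = (⅓)*444074 = 444074/3 ≈ 1.4802e+5)
l(k, X) = -2 (l(k, X) = (-2 + k) - k = -2)
l(203, 443) - O = -2 - 1*444074/3 = -2 - 444074/3 = -444080/3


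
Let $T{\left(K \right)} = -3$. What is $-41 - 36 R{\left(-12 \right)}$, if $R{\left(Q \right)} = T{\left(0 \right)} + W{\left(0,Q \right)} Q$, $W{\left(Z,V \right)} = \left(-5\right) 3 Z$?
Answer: $67$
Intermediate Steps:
$W{\left(Z,V \right)} = - 15 Z$
$R{\left(Q \right)} = -3$ ($R{\left(Q \right)} = -3 + \left(-15\right) 0 Q = -3 + 0 Q = -3 + 0 = -3$)
$-41 - 36 R{\left(-12 \right)} = -41 - -108 = -41 + 108 = 67$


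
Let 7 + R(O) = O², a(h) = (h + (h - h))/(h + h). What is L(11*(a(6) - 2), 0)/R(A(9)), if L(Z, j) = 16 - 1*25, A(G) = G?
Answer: -9/74 ≈ -0.12162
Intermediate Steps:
a(h) = ½ (a(h) = (h + 0)/((2*h)) = h*(1/(2*h)) = ½)
L(Z, j) = -9 (L(Z, j) = 16 - 25 = -9)
R(O) = -7 + O²
L(11*(a(6) - 2), 0)/R(A(9)) = -9/(-7 + 9²) = -9/(-7 + 81) = -9/74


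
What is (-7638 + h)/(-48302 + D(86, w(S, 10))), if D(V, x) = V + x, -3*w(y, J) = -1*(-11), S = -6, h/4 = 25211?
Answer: -279618/144659 ≈ -1.9329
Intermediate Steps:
h = 100844 (h = 4*25211 = 100844)
w(y, J) = -11/3 (w(y, J) = -(-1)*(-11)/3 = -⅓*11 = -11/3)
(-7638 + h)/(-48302 + D(86, w(S, 10))) = (-7638 + 100844)/(-48302 + (86 - 11/3)) = 93206/(-48302 + 247/3) = 93206/(-144659/3) = 93206*(-3/144659) = -279618/144659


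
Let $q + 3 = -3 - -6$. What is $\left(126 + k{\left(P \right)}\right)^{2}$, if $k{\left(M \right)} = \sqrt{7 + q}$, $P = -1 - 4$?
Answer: $\left(126 + \sqrt{7}\right)^{2} \approx 16550.0$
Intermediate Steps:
$q = 0$ ($q = -3 - -3 = -3 + \left(-3 + 6\right) = -3 + 3 = 0$)
$P = -5$ ($P = -1 - 4 = -5$)
$k{\left(M \right)} = \sqrt{7}$ ($k{\left(M \right)} = \sqrt{7 + 0} = \sqrt{7}$)
$\left(126 + k{\left(P \right)}\right)^{2} = \left(126 + \sqrt{7}\right)^{2}$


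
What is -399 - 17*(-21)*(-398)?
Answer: -142485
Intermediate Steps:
-399 - 17*(-21)*(-398) = -399 + 357*(-398) = -399 - 142086 = -142485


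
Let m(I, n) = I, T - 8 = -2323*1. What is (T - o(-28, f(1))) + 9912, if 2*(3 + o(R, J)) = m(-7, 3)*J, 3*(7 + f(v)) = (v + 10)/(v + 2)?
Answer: 68218/9 ≈ 7579.8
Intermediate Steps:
T = -2315 (T = 8 - 2323*1 = 8 - 2323 = -2315)
f(v) = -7 + (10 + v)/(3*(2 + v)) (f(v) = -7 + ((v + 10)/(v + 2))/3 = -7 + ((10 + v)/(2 + v))/3 = -7 + (10 + v)/(3*(2 + v)))
o(R, J) = -3 - 7*J/2 (o(R, J) = -3 + (-7*J)/2 = -3 - 7*J/2)
(T - o(-28, f(1))) + 9912 = (-2315 - (-3 - 14*(-8 - 5*1)/(3*(2 + 1)))) + 9912 = (-2315 - (-3 - 14*(-8 - 5)/(3*3))) + 9912 = (-2315 - (-3 - 14*(-13)/(3*3))) + 9912 = (-2315 - (-3 - 7/2*(-52/9))) + 9912 = (-2315 - (-3 + 182/9)) + 9912 = (-2315 - 1*155/9) + 9912 = (-2315 - 155/9) + 9912 = -20990/9 + 9912 = 68218/9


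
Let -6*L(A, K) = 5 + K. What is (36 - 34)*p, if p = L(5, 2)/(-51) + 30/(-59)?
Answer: -8767/9027 ≈ -0.97120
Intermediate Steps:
L(A, K) = -⅚ - K/6 (L(A, K) = -(5 + K)/6 = -⅚ - K/6)
p = -8767/18054 (p = (-⅚ - ⅙*2)/(-51) + 30/(-59) = (-⅚ - ⅓)*(-1/51) + 30*(-1/59) = -7/6*(-1/51) - 30/59 = 7/306 - 30/59 = -8767/18054 ≈ -0.48560)
(36 - 34)*p = (36 - 34)*(-8767/18054) = 2*(-8767/18054) = -8767/9027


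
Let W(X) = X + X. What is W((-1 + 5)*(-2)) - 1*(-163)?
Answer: 147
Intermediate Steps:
W(X) = 2*X
W((-1 + 5)*(-2)) - 1*(-163) = 2*((-1 + 5)*(-2)) - 1*(-163) = 2*(4*(-2)) + 163 = 2*(-8) + 163 = -16 + 163 = 147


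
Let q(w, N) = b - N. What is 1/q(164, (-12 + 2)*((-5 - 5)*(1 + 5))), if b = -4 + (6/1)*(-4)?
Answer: -1/628 ≈ -0.0015924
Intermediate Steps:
b = -28 (b = -4 + (6*1)*(-4) = -4 + 6*(-4) = -4 - 24 = -28)
q(w, N) = -28 - N
1/q(164, (-12 + 2)*((-5 - 5)*(1 + 5))) = 1/(-28 - (-12 + 2)*(-5 - 5)*(1 + 5)) = 1/(-28 - (-10)*(-10*6)) = 1/(-28 - (-10)*(-60)) = 1/(-28 - 1*600) = 1/(-28 - 600) = 1/(-628) = -1/628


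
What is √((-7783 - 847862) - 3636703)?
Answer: 2*I*√1123087 ≈ 2119.5*I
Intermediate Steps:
√((-7783 - 847862) - 3636703) = √(-855645 - 3636703) = √(-4492348) = 2*I*√1123087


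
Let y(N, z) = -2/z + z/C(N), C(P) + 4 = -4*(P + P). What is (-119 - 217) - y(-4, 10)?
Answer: -23531/70 ≈ -336.16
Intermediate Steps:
C(P) = -4 - 8*P (C(P) = -4 - 4*(P + P) = -4 - 8*P)
y(N, z) = -2/z + z/(-4 - 8*N)
(-119 - 217) - y(-4, 10) = (-119 - 217) - (-8 - 1*10² - 16*(-4))/(4*10*(1 + 2*(-4))) = -336 - (-8 - 1*100 + 64)/(4*10*(1 - 8)) = -336 - (-8 - 100 + 64)/(4*10*(-7)) = -336 - (-1)*(-44)/(4*10*7) = -336 - 1*11/70 = -336 - 11/70 = -23531/70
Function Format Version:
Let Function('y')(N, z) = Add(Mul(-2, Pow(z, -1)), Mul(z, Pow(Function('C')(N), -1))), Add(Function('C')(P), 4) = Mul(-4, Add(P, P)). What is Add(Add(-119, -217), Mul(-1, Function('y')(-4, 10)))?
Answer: Rational(-23531, 70) ≈ -336.16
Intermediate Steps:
Function('C')(P) = Add(-4, Mul(-8, P)) (Function('C')(P) = Add(-4, Mul(-4, Add(P, P))) = Add(-4, Mul(-4, Mul(2, P))) = Add(-4, Mul(-8, P)))
Function('y')(N, z) = Add(Mul(-2, Pow(z, -1)), Mul(z, Pow(Add(-4, Mul(-8, N)), -1)))
Add(Add(-119, -217), Mul(-1, Function('y')(-4, 10))) = Add(Add(-119, -217), Mul(-1, Mul(Rational(1, 4), Pow(10, -1), Pow(Add(1, Mul(2, -4)), -1), Add(-8, Mul(-1, Pow(10, 2)), Mul(-16, -4))))) = Add(-336, Mul(-1, Mul(Rational(1, 4), Rational(1, 10), Pow(Add(1, -8), -1), Add(-8, Mul(-1, 100), 64)))) = Add(-336, Mul(-1, Mul(Rational(1, 4), Rational(1, 10), Pow(-7, -1), Add(-8, -100, 64)))) = Add(-336, Mul(-1, Mul(Rational(1, 4), Rational(1, 10), Rational(-1, 7), -44))) = Add(-336, Mul(-1, Rational(11, 70))) = Add(-336, Rational(-11, 70)) = Rational(-23531, 70)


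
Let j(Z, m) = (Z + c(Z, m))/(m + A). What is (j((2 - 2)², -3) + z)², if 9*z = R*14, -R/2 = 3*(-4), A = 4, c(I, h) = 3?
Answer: 14641/9 ≈ 1626.8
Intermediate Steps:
R = 24 (R = -6*(-4) = -2*(-12) = 24)
j(Z, m) = (3 + Z)/(4 + m) (j(Z, m) = (Z + 3)/(m + 4) = (3 + Z)/(4 + m))
z = 112/3 (z = (24*14)/9 = (⅑)*336 = 112/3 ≈ 37.333)
(j((2 - 2)², -3) + z)² = ((3 + (2 - 2)²)/(4 - 3) + 112/3)² = ((3 + 0²)/1 + 112/3)² = (1*(3 + 0) + 112/3)² = (1*3 + 112/3)² = (3 + 112/3)² = (121/3)² = 14641/9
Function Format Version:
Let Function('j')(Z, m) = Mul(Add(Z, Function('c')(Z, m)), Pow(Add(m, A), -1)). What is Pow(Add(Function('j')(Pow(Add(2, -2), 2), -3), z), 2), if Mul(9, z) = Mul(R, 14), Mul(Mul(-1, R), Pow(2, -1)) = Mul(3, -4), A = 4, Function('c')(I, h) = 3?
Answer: Rational(14641, 9) ≈ 1626.8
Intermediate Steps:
R = 24 (R = Mul(-2, Mul(3, -4)) = Mul(-2, -12) = 24)
Function('j')(Z, m) = Mul(Pow(Add(4, m), -1), Add(3, Z)) (Function('j')(Z, m) = Mul(Add(Z, 3), Pow(Add(m, 4), -1)) = Mul(Add(3, Z), Pow(Add(4, m), -1)) = Mul(Pow(Add(4, m), -1), Add(3, Z)))
z = Rational(112, 3) (z = Mul(Rational(1, 9), Mul(24, 14)) = Mul(Rational(1, 9), 336) = Rational(112, 3) ≈ 37.333)
Pow(Add(Function('j')(Pow(Add(2, -2), 2), -3), z), 2) = Pow(Add(Mul(Pow(Add(4, -3), -1), Add(3, Pow(Add(2, -2), 2))), Rational(112, 3)), 2) = Pow(Add(Mul(Pow(1, -1), Add(3, Pow(0, 2))), Rational(112, 3)), 2) = Pow(Add(Mul(1, Add(3, 0)), Rational(112, 3)), 2) = Pow(Add(Mul(1, 3), Rational(112, 3)), 2) = Pow(Add(3, Rational(112, 3)), 2) = Pow(Rational(121, 3), 2) = Rational(14641, 9)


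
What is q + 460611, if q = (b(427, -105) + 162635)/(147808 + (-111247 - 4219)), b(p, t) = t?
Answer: 7448621746/16171 ≈ 4.6062e+5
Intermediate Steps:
q = 81265/16171 (q = (-105 + 162635)/(147808 + (-111247 - 4219)) = 162530/(147808 - 115466) = 162530/32342 = 162530*(1/32342) = 81265/16171 ≈ 5.0254)
q + 460611 = 81265/16171 + 460611 = 7448621746/16171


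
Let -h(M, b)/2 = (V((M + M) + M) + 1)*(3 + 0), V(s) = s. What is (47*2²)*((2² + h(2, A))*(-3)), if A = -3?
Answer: 21432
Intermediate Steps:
h(M, b) = -6 - 18*M (h(M, b) = -2*(((M + M) + M) + 1)*(3 + 0) = -2*((2*M + M) + 1)*3 = -2*(3*M + 1)*3 = -2*(1 + 3*M)*3 = -2*(3 + 9*M) = -6 - 18*M)
(47*2²)*((2² + h(2, A))*(-3)) = (47*2²)*((2² + (-6 - 18*2))*(-3)) = (47*4)*((4 + (-6 - 36))*(-3)) = 188*((4 - 42)*(-3)) = 188*(-38*(-3)) = 188*114 = 21432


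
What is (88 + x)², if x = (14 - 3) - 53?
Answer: 2116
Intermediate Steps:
x = -42 (x = 11 - 53 = -42)
(88 + x)² = (88 - 42)² = 46² = 2116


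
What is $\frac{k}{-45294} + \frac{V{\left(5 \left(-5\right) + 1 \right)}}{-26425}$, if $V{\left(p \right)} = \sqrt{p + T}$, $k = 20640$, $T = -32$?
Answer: $- \frac{3440}{7549} - \frac{2 i \sqrt{14}}{26425} \approx -0.45569 - 0.00028319 i$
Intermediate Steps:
$V{\left(p \right)} = \sqrt{-32 + p}$ ($V{\left(p \right)} = \sqrt{p - 32} = \sqrt{-32 + p}$)
$\frac{k}{-45294} + \frac{V{\left(5 \left(-5\right) + 1 \right)}}{-26425} = \frac{20640}{-45294} + \frac{\sqrt{-32 + \left(5 \left(-5\right) + 1\right)}}{-26425} = 20640 \left(- \frac{1}{45294}\right) + \sqrt{-32 + \left(-25 + 1\right)} \left(- \frac{1}{26425}\right) = - \frac{3440}{7549} + \sqrt{-32 - 24} \left(- \frac{1}{26425}\right) = - \frac{3440}{7549} + \sqrt{-56} \left(- \frac{1}{26425}\right) = - \frac{3440}{7549} + 2 i \sqrt{14} \left(- \frac{1}{26425}\right) = - \frac{3440}{7549} - \frac{2 i \sqrt{14}}{26425}$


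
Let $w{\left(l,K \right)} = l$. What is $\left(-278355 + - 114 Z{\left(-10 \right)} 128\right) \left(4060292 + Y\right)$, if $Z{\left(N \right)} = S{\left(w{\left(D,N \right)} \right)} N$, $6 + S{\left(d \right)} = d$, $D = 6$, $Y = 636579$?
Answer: $-1307397527205$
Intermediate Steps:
$S{\left(d \right)} = -6 + d$
$Z{\left(N \right)} = 0$ ($Z{\left(N \right)} = \left(-6 + 6\right) N = 0 N = 0$)
$\left(-278355 + - 114 Z{\left(-10 \right)} 128\right) \left(4060292 + Y\right) = \left(-278355 + \left(-114\right) 0 \cdot 128\right) \left(4060292 + 636579\right) = \left(-278355 + 0 \cdot 128\right) 4696871 = \left(-278355 + 0\right) 4696871 = \left(-278355\right) 4696871 = -1307397527205$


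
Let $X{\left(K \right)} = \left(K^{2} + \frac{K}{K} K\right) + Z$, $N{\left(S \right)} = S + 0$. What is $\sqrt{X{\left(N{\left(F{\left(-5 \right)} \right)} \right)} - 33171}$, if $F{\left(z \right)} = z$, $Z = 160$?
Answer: $i \sqrt{32991} \approx 181.63 i$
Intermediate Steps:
$N{\left(S \right)} = S$
$X{\left(K \right)} = 160 + K + K^{2}$ ($X{\left(K \right)} = \left(K^{2} + \frac{K}{K} K\right) + 160 = \left(K^{2} + 1 K\right) + 160 = \left(K^{2} + K\right) + 160 = \left(K + K^{2}\right) + 160 = 160 + K + K^{2}$)
$\sqrt{X{\left(N{\left(F{\left(-5 \right)} \right)} \right)} - 33171} = \sqrt{\left(160 - 5 + \left(-5\right)^{2}\right) - 33171} = \sqrt{\left(160 - 5 + 25\right) - 33171} = \sqrt{180 - 33171} = \sqrt{-32991} = i \sqrt{32991}$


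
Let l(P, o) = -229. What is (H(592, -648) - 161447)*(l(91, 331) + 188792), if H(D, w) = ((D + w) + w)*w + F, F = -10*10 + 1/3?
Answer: 166677623968/3 ≈ 5.5559e+10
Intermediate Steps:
F = -299/3 (F = -100 + 1/3 = -299/3 ≈ -99.667)
H(D, w) = -299/3 + w*(D + 2*w) (H(D, w) = ((D + w) + w)*w - 299/3 = (D + 2*w)*w - 299/3 = w*(D + 2*w) - 299/3 = -299/3 + w*(D + 2*w))
(H(592, -648) - 161447)*(l(91, 331) + 188792) = ((-299/3 + 2*(-648)**2 + 592*(-648)) - 161447)*(-229 + 188792) = ((-299/3 + 2*419904 - 383616) - 161447)*188563 = ((-299/3 + 839808 - 383616) - 161447)*188563 = (1368277/3 - 161447)*188563 = (883936/3)*188563 = 166677623968/3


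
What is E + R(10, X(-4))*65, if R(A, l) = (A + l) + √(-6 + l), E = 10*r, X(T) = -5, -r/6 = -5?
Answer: 625 + 65*I*√11 ≈ 625.0 + 215.58*I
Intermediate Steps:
r = 30 (r = -6*(-5) = 30)
E = 300 (E = 10*30 = 300)
R(A, l) = A + l + √(-6 + l)
E + R(10, X(-4))*65 = 300 + (10 - 5 + √(-6 - 5))*65 = 300 + (10 - 5 + √(-11))*65 = 300 + (10 - 5 + I*√11)*65 = 300 + (5 + I*√11)*65 = 300 + (325 + 65*I*√11) = 625 + 65*I*√11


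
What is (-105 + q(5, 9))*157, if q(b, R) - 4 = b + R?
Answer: -13659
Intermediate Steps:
q(b, R) = 4 + R + b (q(b, R) = 4 + (b + R) = 4 + (R + b) = 4 + R + b)
(-105 + q(5, 9))*157 = (-105 + (4 + 9 + 5))*157 = (-105 + 18)*157 = -87*157 = -13659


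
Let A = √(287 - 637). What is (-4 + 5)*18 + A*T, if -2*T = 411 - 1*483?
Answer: 18 + 180*I*√14 ≈ 18.0 + 673.5*I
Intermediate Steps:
A = 5*I*√14 (A = √(-350) = 5*I*√14 ≈ 18.708*I)
T = 36 (T = -(411 - 1*483)/2 = -(411 - 483)/2 = -½*(-72) = 36)
(-4 + 5)*18 + A*T = (-4 + 5)*18 + (5*I*√14)*36 = 1*18 + 180*I*√14 = 18 + 180*I*√14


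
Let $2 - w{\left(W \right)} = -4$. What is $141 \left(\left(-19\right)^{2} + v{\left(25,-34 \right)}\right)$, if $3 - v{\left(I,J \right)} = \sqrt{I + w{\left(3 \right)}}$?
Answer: $51324 - 141 \sqrt{31} \approx 50539.0$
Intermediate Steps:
$w{\left(W \right)} = 6$ ($w{\left(W \right)} = 2 - -4 = 2 + 4 = 6$)
$v{\left(I,J \right)} = 3 - \sqrt{6 + I}$ ($v{\left(I,J \right)} = 3 - \sqrt{I + 6} = 3 - \sqrt{6 + I}$)
$141 \left(\left(-19\right)^{2} + v{\left(25,-34 \right)}\right) = 141 \left(\left(-19\right)^{2} + \left(3 - \sqrt{6 + 25}\right)\right) = 141 \left(361 + \left(3 - \sqrt{31}\right)\right) = 141 \left(364 - \sqrt{31}\right) = 51324 - 141 \sqrt{31}$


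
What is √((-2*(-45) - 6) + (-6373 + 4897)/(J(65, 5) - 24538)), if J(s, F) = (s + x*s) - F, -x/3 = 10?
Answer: √3669243699/6607 ≈ 9.1682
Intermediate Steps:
x = -30 (x = -3*10 = -30)
J(s, F) = -F - 29*s (J(s, F) = (s - 30*s) - F = -29*s - F = -F - 29*s)
√((-2*(-45) - 6) + (-6373 + 4897)/(J(65, 5) - 24538)) = √((-2*(-45) - 6) + (-6373 + 4897)/((-1*5 - 29*65) - 24538)) = √((90 - 6) - 1476/((-5 - 1885) - 24538)) = √(84 - 1476/(-1890 - 24538)) = √(84 - 1476/(-26428)) = √(84 - 1476*(-1/26428)) = √(84 + 369/6607) = √(555357/6607) = √3669243699/6607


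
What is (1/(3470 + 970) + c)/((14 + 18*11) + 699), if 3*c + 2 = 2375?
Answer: 3512041/4044840 ≈ 0.86828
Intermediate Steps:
c = 791 (c = -⅔ + (⅓)*2375 = -⅔ + 2375/3 = 791)
(1/(3470 + 970) + c)/((14 + 18*11) + 699) = (1/(3470 + 970) + 791)/((14 + 18*11) + 699) = (1/4440 + 791)/((14 + 198) + 699) = (1/4440 + 791)/(212 + 699) = (3512041/4440)/911 = (3512041/4440)*(1/911) = 3512041/4044840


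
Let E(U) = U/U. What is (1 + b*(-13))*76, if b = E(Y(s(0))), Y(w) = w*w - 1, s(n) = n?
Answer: -912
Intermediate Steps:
Y(w) = -1 + w**2 (Y(w) = w**2 - 1 = -1 + w**2)
E(U) = 1
b = 1
(1 + b*(-13))*76 = (1 + 1*(-13))*76 = (1 - 13)*76 = -12*76 = -912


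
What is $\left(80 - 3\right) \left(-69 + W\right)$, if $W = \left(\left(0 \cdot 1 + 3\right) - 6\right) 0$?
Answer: $-5313$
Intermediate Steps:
$W = 0$ ($W = \left(\left(0 + 3\right) - 6\right) 0 = \left(3 - 6\right) 0 = \left(-3\right) 0 = 0$)
$\left(80 - 3\right) \left(-69 + W\right) = \left(80 - 3\right) \left(-69 + 0\right) = \left(80 - 3\right) \left(-69\right) = 77 \left(-69\right) = -5313$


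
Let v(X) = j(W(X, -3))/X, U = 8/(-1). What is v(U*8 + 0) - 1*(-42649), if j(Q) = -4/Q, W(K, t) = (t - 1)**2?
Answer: 10918145/256 ≈ 42649.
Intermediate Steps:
U = -8 (U = 8*(-1) = -8)
W(K, t) = (-1 + t)**2
v(X) = -1/(4*X) (v(X) = (-4/(-1 - 3)**2)/X = (-4/((-4)**2))/X = (-4/16)/X = (-4*1/16)/X = -1/(4*X))
v(U*8 + 0) - 1*(-42649) = -1/(4*(-8*8 + 0)) - 1*(-42649) = -1/(4*(-64 + 0)) + 42649 = -1/4/(-64) + 42649 = -1/4*(-1/64) + 42649 = 1/256 + 42649 = 10918145/256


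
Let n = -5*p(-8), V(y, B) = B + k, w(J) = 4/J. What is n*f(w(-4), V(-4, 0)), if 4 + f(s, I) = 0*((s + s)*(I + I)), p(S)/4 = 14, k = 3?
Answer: 1120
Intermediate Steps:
p(S) = 56 (p(S) = 4*14 = 56)
V(y, B) = 3 + B (V(y, B) = B + 3 = 3 + B)
n = -280 (n = -5*56 = -280)
f(s, I) = -4 (f(s, I) = -4 + 0*((s + s)*(I + I)) = -4 + 0*((2*s)*(2*I)) = -4 + 0*(4*I*s) = -4 + 0 = -4)
n*f(w(-4), V(-4, 0)) = -280*(-4) = 1120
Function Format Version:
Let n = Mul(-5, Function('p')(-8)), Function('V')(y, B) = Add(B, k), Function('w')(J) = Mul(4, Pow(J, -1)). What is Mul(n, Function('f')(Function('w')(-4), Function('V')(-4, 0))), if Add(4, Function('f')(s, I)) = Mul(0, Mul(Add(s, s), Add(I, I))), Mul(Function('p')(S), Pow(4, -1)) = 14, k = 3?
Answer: 1120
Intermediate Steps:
Function('p')(S) = 56 (Function('p')(S) = Mul(4, 14) = 56)
Function('V')(y, B) = Add(3, B) (Function('V')(y, B) = Add(B, 3) = Add(3, B))
n = -280 (n = Mul(-5, 56) = -280)
Function('f')(s, I) = -4 (Function('f')(s, I) = Add(-4, Mul(0, Mul(Add(s, s), Add(I, I)))) = Add(-4, Mul(0, Mul(Mul(2, s), Mul(2, I)))) = Add(-4, Mul(0, Mul(4, I, s))) = Add(-4, 0) = -4)
Mul(n, Function('f')(Function('w')(-4), Function('V')(-4, 0))) = Mul(-280, -4) = 1120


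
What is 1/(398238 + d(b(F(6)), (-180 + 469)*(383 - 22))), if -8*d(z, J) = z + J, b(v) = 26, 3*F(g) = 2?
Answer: 8/3081549 ≈ 2.5961e-6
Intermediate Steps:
F(g) = ⅔ (F(g) = (⅓)*2 = ⅔)
d(z, J) = -J/8 - z/8 (d(z, J) = -(z + J)/8 = -(J + z)/8 = -J/8 - z/8)
1/(398238 + d(b(F(6)), (-180 + 469)*(383 - 22))) = 1/(398238 + (-(-180 + 469)*(383 - 22)/8 - ⅛*26)) = 1/(398238 + (-289*361/8 - 13/4)) = 1/(398238 + (-⅛*104329 - 13/4)) = 1/(398238 + (-104329/8 - 13/4)) = 1/(398238 - 104355/8) = 1/(3081549/8) = 8/3081549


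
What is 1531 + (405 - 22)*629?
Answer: 242438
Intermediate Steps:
1531 + (405 - 22)*629 = 1531 + 383*629 = 1531 + 240907 = 242438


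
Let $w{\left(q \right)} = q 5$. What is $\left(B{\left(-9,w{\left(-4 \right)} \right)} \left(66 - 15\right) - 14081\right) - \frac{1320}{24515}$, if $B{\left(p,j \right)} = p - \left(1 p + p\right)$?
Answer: $- \frac{66788930}{4903} \approx -13622.0$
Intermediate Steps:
$w{\left(q \right)} = 5 q$
$B{\left(p,j \right)} = - p$ ($B{\left(p,j \right)} = p - \left(p + p\right) = p - 2 p = - p$)
$\left(B{\left(-9,w{\left(-4 \right)} \right)} \left(66 - 15\right) - 14081\right) - \frac{1320}{24515} = \left(\left(-1\right) \left(-9\right) \left(66 - 15\right) - 14081\right) - \frac{1320}{24515} = \left(9 \cdot 51 - 14081\right) - \frac{264}{4903} = \left(459 - 14081\right) - \frac{264}{4903} = -13622 - \frac{264}{4903} = - \frac{66788930}{4903}$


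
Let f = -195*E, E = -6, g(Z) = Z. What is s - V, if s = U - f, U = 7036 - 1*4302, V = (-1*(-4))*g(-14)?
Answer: 1620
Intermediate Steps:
V = -56 (V = -1*(-4)*(-14) = 4*(-14) = -56)
U = 2734 (U = 7036 - 4302 = 2734)
f = 1170 (f = -195*(-6) = 1170)
s = 1564 (s = 2734 - 1*1170 = 2734 - 1170 = 1564)
s - V = 1564 - 1*(-56) = 1564 + 56 = 1620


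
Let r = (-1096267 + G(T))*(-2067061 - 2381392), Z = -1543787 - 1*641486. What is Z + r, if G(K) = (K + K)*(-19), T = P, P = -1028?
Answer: 4702915671686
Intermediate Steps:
Z = -2185273 (Z = -1543787 - 641486 = -2185273)
T = -1028
G(K) = -38*K (G(K) = (2*K)*(-19) = -38*K)
r = 4702917856959 (r = (-1096267 - 38*(-1028))*(-2067061 - 2381392) = (-1096267 + 39064)*(-4448453) = -1057203*(-4448453) = 4702917856959)
Z + r = -2185273 + 4702917856959 = 4702915671686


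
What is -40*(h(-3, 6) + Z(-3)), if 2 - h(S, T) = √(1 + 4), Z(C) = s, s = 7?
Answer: -360 + 40*√5 ≈ -270.56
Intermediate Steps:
Z(C) = 7
h(S, T) = 2 - √5 (h(S, T) = 2 - √(1 + 4) = 2 - √5)
-40*(h(-3, 6) + Z(-3)) = -40*((2 - √5) + 7) = -40*(9 - √5) = -360 + 40*√5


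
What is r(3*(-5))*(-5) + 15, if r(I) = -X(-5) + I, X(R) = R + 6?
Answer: 95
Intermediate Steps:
X(R) = 6 + R
r(I) = -1 + I (r(I) = -(6 - 5) + I = -1*1 + I = -1 + I)
r(3*(-5))*(-5) + 15 = (-1 + 3*(-5))*(-5) + 15 = (-1 - 15)*(-5) + 15 = -16*(-5) + 15 = 80 + 15 = 95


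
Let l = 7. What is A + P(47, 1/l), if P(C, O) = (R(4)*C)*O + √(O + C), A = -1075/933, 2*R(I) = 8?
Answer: 167879/6531 + √2310/7 ≈ 32.571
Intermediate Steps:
R(I) = 4 (R(I) = (½)*8 = 4)
A = -1075/933 (A = -1075*1/933 = -1075/933 ≈ -1.1522)
P(C, O) = √(C + O) + 4*C*O (P(C, O) = (4*C)*O + √(O + C) = 4*C*O + √(C + O) = √(C + O) + 4*C*O)
A + P(47, 1/l) = -1075/933 + (√(47 + 1/7) + 4*47/7) = -1075/933 + (√(47 + ⅐) + 4*47*(⅐)) = -1075/933 + (√(330/7) + 188/7) = -1075/933 + (√2310/7 + 188/7) = -1075/933 + (188/7 + √2310/7) = 167879/6531 + √2310/7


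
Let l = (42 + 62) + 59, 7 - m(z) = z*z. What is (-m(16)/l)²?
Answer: 62001/26569 ≈ 2.3336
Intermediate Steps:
m(z) = 7 - z² (m(z) = 7 - z*z = 7 - z²)
l = 163 (l = 104 + 59 = 163)
(-m(16)/l)² = (-(7 - 1*16²)/163)² = (-(7 - 1*256)/163)² = (-(7 - 256)/163)² = (-(-249)/163)² = (-1*(-249/163))² = (249/163)² = 62001/26569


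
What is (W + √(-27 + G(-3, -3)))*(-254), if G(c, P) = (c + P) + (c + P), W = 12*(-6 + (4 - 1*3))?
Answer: 15240 - 254*I*√39 ≈ 15240.0 - 1586.2*I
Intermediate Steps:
W = -60 (W = 12*(-6 + (4 - 3)) = 12*(-6 + 1) = 12*(-5) = -60)
G(c, P) = 2*P + 2*c (G(c, P) = (P + c) + (P + c) = 2*P + 2*c)
(W + √(-27 + G(-3, -3)))*(-254) = (-60 + √(-27 + (2*(-3) + 2*(-3))))*(-254) = (-60 + √(-27 + (-6 - 6)))*(-254) = (-60 + √(-27 - 12))*(-254) = (-60 + √(-39))*(-254) = (-60 + I*√39)*(-254) = 15240 - 254*I*√39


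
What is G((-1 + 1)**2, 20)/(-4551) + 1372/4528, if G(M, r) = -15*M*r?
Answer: 343/1132 ≈ 0.30300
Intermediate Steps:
G(M, r) = -15*M*r
G((-1 + 1)**2, 20)/(-4551) + 1372/4528 = -15*(-1 + 1)**2*20/(-4551) + 1372/4528 = -15*0**2*20*(-1/4551) + 1372*(1/4528) = -15*0*20*(-1/4551) + 343/1132 = 0*(-1/4551) + 343/1132 = 0 + 343/1132 = 343/1132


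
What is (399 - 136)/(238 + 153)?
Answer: 263/391 ≈ 0.67263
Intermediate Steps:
(399 - 136)/(238 + 153) = 263/391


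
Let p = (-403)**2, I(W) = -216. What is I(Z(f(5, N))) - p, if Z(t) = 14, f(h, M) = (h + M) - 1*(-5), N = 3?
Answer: -162625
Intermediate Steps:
f(h, M) = 5 + M + h (f(h, M) = (M + h) + 5 = 5 + M + h)
p = 162409
I(Z(f(5, N))) - p = -216 - 1*162409 = -216 - 162409 = -162625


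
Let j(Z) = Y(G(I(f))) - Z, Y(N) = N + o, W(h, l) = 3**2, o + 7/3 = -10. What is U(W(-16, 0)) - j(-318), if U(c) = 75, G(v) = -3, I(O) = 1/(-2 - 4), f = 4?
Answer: -683/3 ≈ -227.67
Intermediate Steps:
o = -37/3 (o = -7/3 - 10 = -37/3 ≈ -12.333)
I(O) = -1/6 (I(O) = 1/(-6) = -1/6)
W(h, l) = 9
Y(N) = -37/3 + N (Y(N) = N - 37/3 = -37/3 + N)
j(Z) = -46/3 - Z (j(Z) = (-37/3 - 3) - Z = -46/3 - Z)
U(W(-16, 0)) - j(-318) = 75 - (-46/3 - 1*(-318)) = 75 - (-46/3 + 318) = 75 - 1*908/3 = 75 - 908/3 = -683/3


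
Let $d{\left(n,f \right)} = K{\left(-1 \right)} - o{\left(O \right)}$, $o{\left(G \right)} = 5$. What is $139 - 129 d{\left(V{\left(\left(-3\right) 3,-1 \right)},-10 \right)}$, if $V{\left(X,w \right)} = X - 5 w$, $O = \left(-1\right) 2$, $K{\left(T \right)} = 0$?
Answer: $784$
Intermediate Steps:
$O = -2$
$d{\left(n,f \right)} = -5$ ($d{\left(n,f \right)} = 0 - 5 = -5$)
$139 - 129 d{\left(V{\left(\left(-3\right) 3,-1 \right)},-10 \right)} = 139 - -645 = 139 + 645 = 784$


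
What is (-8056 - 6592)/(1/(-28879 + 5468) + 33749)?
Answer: -171462164/395048919 ≈ -0.43403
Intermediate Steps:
(-8056 - 6592)/(1/(-28879 + 5468) + 33749) = -14648/(1/(-23411) + 33749) = -14648/(-1/23411 + 33749) = -14648/790097838/23411 = -14648*23411/790097838 = -171462164/395048919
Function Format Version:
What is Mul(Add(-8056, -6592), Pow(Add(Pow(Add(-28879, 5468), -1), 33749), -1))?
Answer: Rational(-171462164, 395048919) ≈ -0.43403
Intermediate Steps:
Mul(Add(-8056, -6592), Pow(Add(Pow(Add(-28879, 5468), -1), 33749), -1)) = Mul(-14648, Pow(Add(Pow(-23411, -1), 33749), -1)) = Mul(-14648, Pow(Add(Rational(-1, 23411), 33749), -1)) = Mul(-14648, Pow(Rational(790097838, 23411), -1)) = Mul(-14648, Rational(23411, 790097838)) = Rational(-171462164, 395048919)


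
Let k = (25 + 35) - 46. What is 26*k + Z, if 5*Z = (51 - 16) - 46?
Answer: 1809/5 ≈ 361.80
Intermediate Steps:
Z = -11/5 (Z = ((51 - 16) - 46)/5 = (35 - 46)/5 = (1/5)*(-11) = -11/5 ≈ -2.2000)
k = 14 (k = 60 - 46 = 14)
26*k + Z = 26*14 - 11/5 = 364 - 11/5 = 1809/5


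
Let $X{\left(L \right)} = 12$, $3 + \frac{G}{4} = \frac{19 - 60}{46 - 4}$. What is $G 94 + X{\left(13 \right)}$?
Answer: $- \frac{31144}{21} \approx -1483.0$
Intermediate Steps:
$G = - \frac{334}{21}$ ($G = -12 + 4 \frac{19 - 60}{46 - 4} = -12 + 4 \left(- \frac{41}{42}\right) = -12 - \frac{82}{21} = - \frac{334}{21} \approx -15.905$)
$G 94 + X{\left(13 \right)} = \left(- \frac{334}{21}\right) 94 + 12 = - \frac{31396}{21} + 12 = - \frac{31144}{21}$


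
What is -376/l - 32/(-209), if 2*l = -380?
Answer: 2228/1045 ≈ 2.1321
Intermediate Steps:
l = -190 (l = (½)*(-380) = -190)
-376/l - 32/(-209) = -376/(-190) - 32/(-209) = -376*(-1/190) - 32*(-1/209) = 188/95 + 32/209 = 2228/1045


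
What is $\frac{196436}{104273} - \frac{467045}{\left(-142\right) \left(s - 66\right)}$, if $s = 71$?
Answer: $\frac{9767930569}{14806766} \approx 659.69$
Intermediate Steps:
$\frac{196436}{104273} - \frac{467045}{\left(-142\right) \left(s - 66\right)} = \frac{196436}{104273} - \frac{467045}{\left(-142\right) \left(71 - 66\right)} = 196436 \cdot \frac{1}{104273} - \frac{467045}{\left(-142\right) 5} = \frac{196436}{104273} - \frac{467045}{-710} = \frac{196436}{104273} - - \frac{93409}{142} = \frac{196436}{104273} + \frac{93409}{142} = \frac{9767930569}{14806766}$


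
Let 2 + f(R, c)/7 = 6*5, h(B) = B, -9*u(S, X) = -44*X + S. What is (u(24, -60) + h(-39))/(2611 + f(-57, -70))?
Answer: -335/2807 ≈ -0.11934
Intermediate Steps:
u(S, X) = -S/9 + 44*X/9 (u(S, X) = -(-44*X + S)/9 = -(S - 44*X)/9 = -S/9 + 44*X/9)
f(R, c) = 196 (f(R, c) = -14 + 7*(6*5) = -14 + 7*30 = -14 + 210 = 196)
(u(24, -60) + h(-39))/(2611 + f(-57, -70)) = ((-⅑*24 + (44/9)*(-60)) - 39)/(2611 + 196) = ((-8/3 - 880/3) - 39)/2807 = (-296 - 39)*(1/2807) = -335*1/2807 = -335/2807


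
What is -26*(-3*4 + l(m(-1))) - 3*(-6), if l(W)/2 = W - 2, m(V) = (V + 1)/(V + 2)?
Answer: 434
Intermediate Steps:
m(V) = (1 + V)/(2 + V)
l(W) = -4 + 2*W (l(W) = 2*(W - 2) = 2*(-2 + W) = -4 + 2*W)
-26*(-3*4 + l(m(-1))) - 3*(-6) = -26*(-3*4 + (-4 + 2*((1 - 1)/(2 - 1)))) - 3*(-6) = -26*(-12 + (-4 + 2*(0/1))) + 18 = -26*(-12 + (-4 + 2*(1*0))) + 18 = -26*(-12 + (-4 + 2*0)) + 18 = -26*(-12 + (-4 + 0)) + 18 = -26*(-12 - 4) + 18 = -26*(-16) + 18 = 416 + 18 = 434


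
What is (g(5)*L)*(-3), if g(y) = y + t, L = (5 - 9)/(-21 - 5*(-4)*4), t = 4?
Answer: 108/59 ≈ 1.8305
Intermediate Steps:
L = -4/59 (L = -4/(-21 + 20*4) = -4/(-21 + 80) = -4/59 ≈ -0.067797)
g(y) = 4 + y (g(y) = y + 4 = 4 + y)
(g(5)*L)*(-3) = ((4 + 5)*(-4/59))*(-3) = (9*(-4/59))*(-3) = -36/59*(-3) = 108/59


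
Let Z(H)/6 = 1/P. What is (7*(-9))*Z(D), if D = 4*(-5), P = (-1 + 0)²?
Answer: -378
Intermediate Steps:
P = 1 (P = (-1)² = 1)
D = -20
Z(H) = 6 (Z(H) = 6/1 = 6*1 = 6)
(7*(-9))*Z(D) = (7*(-9))*6 = -63*6 = -378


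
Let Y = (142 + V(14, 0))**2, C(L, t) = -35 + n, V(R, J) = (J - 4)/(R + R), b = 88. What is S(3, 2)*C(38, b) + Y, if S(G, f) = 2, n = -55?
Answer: 977229/49 ≈ 19943.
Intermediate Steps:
V(R, J) = (-4 + J)/(2*R) (V(R, J) = (-4 + J)/((2*R)) = (-4 + J)*(1/(2*R)) = (-4 + J)/(2*R))
C(L, t) = -90 (C(L, t) = -35 - 55 = -90)
Y = 986049/49 (Y = (142 + (1/2)*(-4 + 0)/14)**2 = (142 + (1/2)*(1/14)*(-4))**2 = (142 - 1/7)**2 = (993/7)**2 = 986049/49 ≈ 20123.)
S(3, 2)*C(38, b) + Y = 2*(-90) + 986049/49 = -180 + 986049/49 = 977229/49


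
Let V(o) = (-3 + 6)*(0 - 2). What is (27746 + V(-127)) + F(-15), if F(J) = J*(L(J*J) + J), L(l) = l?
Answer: 24590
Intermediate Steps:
V(o) = -6 (V(o) = 3*(-2) = -6)
F(J) = J*(J + J²) (F(J) = J*(J*J + J) = J*(J² + J) = J*(J + J²))
(27746 + V(-127)) + F(-15) = (27746 - 6) + (-15)²*(1 - 15) = 27740 + 225*(-14) = 27740 - 3150 = 24590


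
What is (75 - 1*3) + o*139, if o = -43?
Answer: -5905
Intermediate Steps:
(75 - 1*3) + o*139 = (75 - 1*3) - 43*139 = (75 - 3) - 5977 = 72 - 5977 = -5905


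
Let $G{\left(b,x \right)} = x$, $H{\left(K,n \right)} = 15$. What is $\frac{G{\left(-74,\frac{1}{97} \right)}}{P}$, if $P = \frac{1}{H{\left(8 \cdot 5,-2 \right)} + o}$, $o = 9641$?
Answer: $\frac{9656}{97} \approx 99.546$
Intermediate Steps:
$P = \frac{1}{9656}$ ($P = \frac{1}{15 + 9641} = \frac{1}{9656} \approx 0.00010356$)
$\frac{G{\left(-74,\frac{1}{97} \right)}}{P} = \frac{\frac{1}{\frac{1}{9656}}}{97} = \frac{1}{97} \cdot 9656 = \frac{9656}{97}$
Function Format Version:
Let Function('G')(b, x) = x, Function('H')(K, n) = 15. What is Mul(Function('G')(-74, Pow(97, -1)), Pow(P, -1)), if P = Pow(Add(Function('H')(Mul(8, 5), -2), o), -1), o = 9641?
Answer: Rational(9656, 97) ≈ 99.546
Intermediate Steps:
P = Rational(1, 9656) (P = Pow(Add(15, 9641), -1) = Pow(9656, -1) = Rational(1, 9656) ≈ 0.00010356)
Mul(Function('G')(-74, Pow(97, -1)), Pow(P, -1)) = Mul(Pow(97, -1), Pow(Rational(1, 9656), -1)) = Mul(Rational(1, 97), 9656) = Rational(9656, 97)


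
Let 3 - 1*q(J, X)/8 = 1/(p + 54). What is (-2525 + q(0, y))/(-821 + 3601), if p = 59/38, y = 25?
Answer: -7597/8444 ≈ -0.89969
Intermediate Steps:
p = 59/38 (p = 59*(1/38) = 59/38 ≈ 1.5526)
q(J, X) = 50360/2111 (q(J, X) = 24 - 8/(59/38 + 54) = 24 - 8/2111/38 = 24 - 8*38/2111 = 24 - 304/2111 = 50360/2111)
(-2525 + q(0, y))/(-821 + 3601) = (-2525 + 50360/2111)/(-821 + 3601) = -5279915/2111/2780 = -5279915/2111*1/2780 = -7597/8444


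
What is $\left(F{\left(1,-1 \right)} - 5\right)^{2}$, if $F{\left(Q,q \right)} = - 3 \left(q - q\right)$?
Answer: $25$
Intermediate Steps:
$F{\left(Q,q \right)} = 0$ ($F{\left(Q,q \right)} = \left(-3\right) 0 = 0$)
$\left(F{\left(1,-1 \right)} - 5\right)^{2} = \left(0 - 5\right)^{2} = \left(-5\right)^{2} = 25$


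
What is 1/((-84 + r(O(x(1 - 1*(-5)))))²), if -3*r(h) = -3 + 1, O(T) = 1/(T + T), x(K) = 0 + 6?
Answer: 9/62500 ≈ 0.00014400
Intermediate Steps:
x(K) = 6
O(T) = 1/(2*T)
r(h) = ⅔ (r(h) = -(-3 + 1)/3 = -⅓*(-2) = ⅔)
1/((-84 + r(O(x(1 - 1*(-5)))))²) = 1/((-84 + ⅔)²) = 1/((-250/3)²) = 1/(62500/9) = 9/62500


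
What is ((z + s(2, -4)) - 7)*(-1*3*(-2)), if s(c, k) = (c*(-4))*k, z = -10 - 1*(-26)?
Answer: 246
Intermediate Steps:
z = 16 (z = -10 + 26 = 16)
s(c, k) = -4*c*k (s(c, k) = (-4*c)*k = -4*c*k)
((z + s(2, -4)) - 7)*(-1*3*(-2)) = ((16 - 4*2*(-4)) - 7)*(-1*3*(-2)) = ((16 + 32) - 7)*(-3*(-2)) = (48 - 7)*6 = 41*6 = 246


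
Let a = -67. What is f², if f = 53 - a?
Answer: 14400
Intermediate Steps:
f = 120 (f = 53 - 1*(-67) = 53 + 67 = 120)
f² = 120² = 14400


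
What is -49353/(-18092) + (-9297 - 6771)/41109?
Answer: 579383407/247914676 ≈ 2.3370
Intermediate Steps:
-49353/(-18092) + (-9297 - 6771)/41109 = -49353*(-1/18092) - 16068*1/41109 = 49353/18092 - 5356/13703 = 579383407/247914676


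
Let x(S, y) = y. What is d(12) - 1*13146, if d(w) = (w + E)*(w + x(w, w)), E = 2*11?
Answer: -12330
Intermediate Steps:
E = 22
d(w) = 2*w*(22 + w) (d(w) = (w + 22)*(w + w) = (22 + w)*(2*w) = 2*w*(22 + w))
d(12) - 1*13146 = 2*12*(22 + 12) - 1*13146 = 2*12*34 - 13146 = 816 - 13146 = -12330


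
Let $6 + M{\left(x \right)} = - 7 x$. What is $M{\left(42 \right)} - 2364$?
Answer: $-2664$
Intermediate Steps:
$M{\left(x \right)} = -6 - 7 x$
$M{\left(42 \right)} - 2364 = \left(-6 - 294\right) - 2364 = -300 - 2364 = -2664$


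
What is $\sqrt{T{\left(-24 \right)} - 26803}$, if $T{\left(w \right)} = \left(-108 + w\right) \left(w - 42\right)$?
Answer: $i \sqrt{18091} \approx 134.5 i$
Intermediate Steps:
$T{\left(w \right)} = \left(-108 + w\right) \left(-42 + w\right)$
$\sqrt{T{\left(-24 \right)} - 26803} = \sqrt{\left(4536 + \left(-24\right)^{2} - -3600\right) - 26803} = \sqrt{\left(4536 + 576 + 3600\right) - 26803} = \sqrt{8712 - 26803} = \sqrt{-18091} = i \sqrt{18091}$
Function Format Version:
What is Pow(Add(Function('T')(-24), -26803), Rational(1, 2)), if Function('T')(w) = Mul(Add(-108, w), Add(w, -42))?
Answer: Mul(I, Pow(18091, Rational(1, 2))) ≈ Mul(134.50, I)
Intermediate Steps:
Function('T')(w) = Mul(Add(-108, w), Add(-42, w))
Pow(Add(Function('T')(-24), -26803), Rational(1, 2)) = Pow(Add(Add(4536, Pow(-24, 2), Mul(-150, -24)), -26803), Rational(1, 2)) = Pow(Add(Add(4536, 576, 3600), -26803), Rational(1, 2)) = Pow(Add(8712, -26803), Rational(1, 2)) = Pow(-18091, Rational(1, 2)) = Mul(I, Pow(18091, Rational(1, 2)))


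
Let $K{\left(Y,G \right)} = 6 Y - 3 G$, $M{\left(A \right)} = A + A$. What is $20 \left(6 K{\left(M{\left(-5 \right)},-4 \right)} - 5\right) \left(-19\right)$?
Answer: $111340$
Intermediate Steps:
$M{\left(A \right)} = 2 A$
$K{\left(Y,G \right)} = - 3 G + 6 Y$
$20 \left(6 K{\left(M{\left(-5 \right)},-4 \right)} - 5\right) \left(-19\right) = 20 \left(6 \left(\left(-3\right) \left(-4\right) + 6 \cdot 2 \left(-5\right)\right) - 5\right) \left(-19\right) = 20 \left(6 \left(12 + 6 \left(-10\right)\right) - 5\right) \left(-19\right) = 20 \left(6 \left(12 - 60\right) - 5\right) \left(-19\right) = 20 \left(6 \left(-48\right) - 5\right) \left(-19\right) = 20 \left(-288 - 5\right) \left(-19\right) = 20 \left(-293\right) \left(-19\right) = \left(-5860\right) \left(-19\right) = 111340$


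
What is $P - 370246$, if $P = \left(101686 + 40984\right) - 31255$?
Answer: $-258831$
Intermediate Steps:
$P = 111415$ ($P = 142670 - 31255 = 111415$)
$P - 370246 = 111415 - 370246 = -258831$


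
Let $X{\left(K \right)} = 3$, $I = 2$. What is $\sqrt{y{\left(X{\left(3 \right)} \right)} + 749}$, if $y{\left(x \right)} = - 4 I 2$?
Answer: $\sqrt{733} \approx 27.074$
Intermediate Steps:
$y{\left(x \right)} = -16$ ($y{\left(x \right)} = \left(-4\right) 2 \cdot 2 = \left(-8\right) 2 = -16$)
$\sqrt{y{\left(X{\left(3 \right)} \right)} + 749} = \sqrt{-16 + 749} = \sqrt{733}$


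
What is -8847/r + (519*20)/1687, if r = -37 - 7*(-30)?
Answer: -13129149/291851 ≈ -44.986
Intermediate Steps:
r = 173 (r = -37 + 210 = 173)
-8847/r + (519*20)/1687 = -8847/173 + (519*20)/1687 = -8847*1/173 + 10380*(1/1687) = -8847/173 + 10380/1687 = -13129149/291851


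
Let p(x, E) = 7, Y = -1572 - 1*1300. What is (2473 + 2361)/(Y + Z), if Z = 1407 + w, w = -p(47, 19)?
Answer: -2417/736 ≈ -3.2840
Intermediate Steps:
Y = -2872 (Y = -1572 - 1300 = -2872)
w = -7 (w = -1*7 = -7)
Z = 1400 (Z = 1407 - 7 = 1400)
(2473 + 2361)/(Y + Z) = (2473 + 2361)/(-2872 + 1400) = 4834/(-1472) = 4834*(-1/1472) = -2417/736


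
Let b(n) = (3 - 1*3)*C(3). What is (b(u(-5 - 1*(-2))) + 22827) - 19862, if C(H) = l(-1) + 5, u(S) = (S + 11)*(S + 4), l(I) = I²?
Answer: 2965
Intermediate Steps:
u(S) = (4 + S)*(11 + S) (u(S) = (11 + S)*(4 + S) = (4 + S)*(11 + S))
C(H) = 6 (C(H) = (-1)² + 5 = 1 + 5 = 6)
b(n) = 0 (b(n) = (3 - 1*3)*6 = (3 - 3)*6 = 0*6 = 0)
(b(u(-5 - 1*(-2))) + 22827) - 19862 = (0 + 22827) - 19862 = 22827 - 19862 = 2965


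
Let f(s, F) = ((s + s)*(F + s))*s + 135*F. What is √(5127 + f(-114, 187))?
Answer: 2*√481947 ≈ 1388.4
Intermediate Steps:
f(s, F) = 135*F + 2*s²*(F + s) (f(s, F) = ((2*s)*(F + s))*s + 135*F = (2*s*(F + s))*s + 135*F = 2*s²*(F + s) + 135*F = 135*F + 2*s²*(F + s))
√(5127 + f(-114, 187)) = √(5127 + (2*(-114)³ + 135*187 + 2*187*(-114)²)) = √(5127 + (2*(-1481544) + 25245 + 2*187*12996)) = √(5127 + (-2963088 + 25245 + 4860504)) = √(5127 + 1922661) = √1927788 = 2*√481947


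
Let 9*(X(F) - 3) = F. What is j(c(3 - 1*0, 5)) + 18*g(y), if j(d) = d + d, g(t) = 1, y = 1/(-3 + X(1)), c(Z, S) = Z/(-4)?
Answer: 33/2 ≈ 16.500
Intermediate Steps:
X(F) = 3 + F/9
c(Z, S) = -Z/4 (c(Z, S) = Z*(-¼) = -Z/4)
y = 9 (y = 1/(-3 + (3 + (⅑)*1)) = 1/(-3 + (3 + ⅑)) = 1/(-3 + 28/9) = 1/(⅑) = 9)
j(d) = 2*d
j(c(3 - 1*0, 5)) + 18*g(y) = 2*(-(3 - 1*0)/4) + 18*1 = 2*(-(3 + 0)/4) + 18 = 2*(-¼*3) + 18 = 2*(-¾) + 18 = -3/2 + 18 = 33/2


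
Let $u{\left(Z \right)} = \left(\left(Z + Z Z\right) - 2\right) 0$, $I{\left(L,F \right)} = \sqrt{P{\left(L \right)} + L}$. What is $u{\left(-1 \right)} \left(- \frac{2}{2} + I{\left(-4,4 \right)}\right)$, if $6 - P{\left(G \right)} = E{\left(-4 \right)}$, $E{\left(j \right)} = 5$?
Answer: $0$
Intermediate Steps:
$P{\left(G \right)} = 1$ ($P{\left(G \right)} = 6 - 5 = 1$)
$I{\left(L,F \right)} = \sqrt{1 + L}$
$u{\left(Z \right)} = 0$ ($u{\left(Z \right)} = \left(\left(Z + Z^{2}\right) - 2\right) 0 = \left(-2 + Z + Z^{2}\right) 0 = 0$)
$u{\left(-1 \right)} \left(- \frac{2}{2} + I{\left(-4,4 \right)}\right) = 0 \left(- \frac{2}{2} + \sqrt{1 - 4}\right) = 0 \left(\left(-2\right) \frac{1}{2} + \sqrt{-3}\right) = 0 \left(-1 + i \sqrt{3}\right) = 0$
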